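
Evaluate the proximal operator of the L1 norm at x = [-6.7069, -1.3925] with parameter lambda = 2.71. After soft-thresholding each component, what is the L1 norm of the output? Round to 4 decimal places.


Soft-thresholding with lambda = 2.71:
prox(-6.7069) = sign(-6.7069)*max(|-6.7069| - 2.71, 0) = -3.9969
prox(-1.3925) = sign(-1.3925)*max(|-1.3925| - 2.71, 0) = 0.0
prox(x) = [-3.9969, 0.0]
||prox(x)||_1 = 3.9969 + 0.0 = 3.9969


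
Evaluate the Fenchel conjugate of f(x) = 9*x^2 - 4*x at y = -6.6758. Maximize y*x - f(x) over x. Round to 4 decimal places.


f*(y) = sup_x {y*x - a*x^2 - b*x} = sup_x {(y-b)*x - a*x^2}
FOC: (y - b) - 2a*x = 0 => x* = (y - b)/(2a)
x* = (-6.6758 + 4)/(2*9) = -0.1487
f*(-6.6758) = (y-b)^2/(4a) = (-6.6758 + 4)^2/(4*9)
= 7.1599/36 = 0.1989


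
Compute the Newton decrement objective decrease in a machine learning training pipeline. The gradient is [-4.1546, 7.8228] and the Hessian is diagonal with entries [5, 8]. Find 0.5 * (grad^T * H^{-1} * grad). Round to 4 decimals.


Step 1: H is diagonal, so H^(-1) * g = [-0.8309, 0.9779].
Step 2: g^T H^(-1) g = sum_i g_i^2 / H_ii
  = (-4.1546)^2/5 + (7.8228)^2/8
  = 3.4521 + 7.6495 = 11.1017
Step 3: Objective decrease = 0.5 * g^T H^(-1) g = 5.5508


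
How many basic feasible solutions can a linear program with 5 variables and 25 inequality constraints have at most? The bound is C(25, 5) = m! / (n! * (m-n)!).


Each vertex corresponds to some choice of n active constraints out of m, so the number of vertices is at most C(m, n) = m! / (n!(m-n)!).
m = 25, n = 5
Numerator: 25 * 24 * 23 * 22 * 21
Denominator: 5! = 120
C(25, 5) = 53130


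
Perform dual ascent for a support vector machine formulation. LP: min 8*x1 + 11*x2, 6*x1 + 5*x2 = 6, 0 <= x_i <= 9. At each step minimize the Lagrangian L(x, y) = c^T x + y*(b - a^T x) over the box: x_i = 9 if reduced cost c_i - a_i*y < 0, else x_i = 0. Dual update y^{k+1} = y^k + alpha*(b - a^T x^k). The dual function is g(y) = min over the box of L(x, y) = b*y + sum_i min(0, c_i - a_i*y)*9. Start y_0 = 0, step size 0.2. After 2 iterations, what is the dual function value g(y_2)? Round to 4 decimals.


Dual ascent for LP: min 8*x1 + 11*x2, 6*x1 + 5*x2 = 6, 0 <= x_i <= 9
Step 1: y^k = 0.0, reduced costs: (8.0, 11.0)
  x^k = (0.0, 0.0), subgradient = b - a^T x = 6.0
  y^{k+1} = 0.0 + 0.2*6.0 = 1.2
Step 2: y^k = 1.2, reduced costs: (0.8, 5.0)
  x^k = (0.0, 0.0), subgradient = b - a^T x = 6.0
  y^{k+1} = 1.2 + 0.2*6.0 = 2.4
Dual objective at y_2 = 2.4: reduced costs (-6.4, -1.0), box minimizer x = (9.0, 9.0)
g(y_2) = b*y + (c1 - a1*y)*x1 + (c2 - a2*y)*x2 = 6*2.4 + (-6.4)*9.0 + (-1.0)*9.0 = 14.4 - 57.6 - 9.0 = -52.2


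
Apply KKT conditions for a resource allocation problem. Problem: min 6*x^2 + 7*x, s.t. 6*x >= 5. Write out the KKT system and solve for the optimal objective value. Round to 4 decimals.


Step 1: Try lambda = 0 (constraint inactive).
x_unc = -7/(2*6) = -0.5833
Check: 6*-0.5833 = -3.4998 < 5 -- violated!
Step 2: Constraint must be active: 6*x = 5
x* = 5/6 = 0.8333 (rounded; the exact value 5/6 is used below)
lambda = (2*6*(5/6) + 7)/6 = 2.8333
Step 3: Compute optimal value.
f(x*) = 6*(5/6)^2 + 7*(5/6) = 10.0


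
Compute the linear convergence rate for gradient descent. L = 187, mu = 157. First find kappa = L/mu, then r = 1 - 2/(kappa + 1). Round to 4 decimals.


Step 1: Compute the condition number.
kappa = L/mu = 187/157 = 1.1911
Step 2: Compute the convergence rate.
r = 1 - 2/(kappa + 1) = 1 - 2*mu/(L + mu) = (L - mu)/(L + mu) = 30/344 = 0.0872


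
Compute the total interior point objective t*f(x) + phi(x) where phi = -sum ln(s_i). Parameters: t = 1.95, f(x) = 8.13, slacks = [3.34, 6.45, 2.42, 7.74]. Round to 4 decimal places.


Step 1: Compute log-barrier.
ln values: [1.206, 1.8641, 0.8838, 2.0464]
phi = -(1.206 + 1.8641 + 0.8838 + 2.0464) = -6.0002
Step 2: Compute augmented objective.
t*f(x) = 1.95*8.13 = 15.8535
Total = 15.8535 - 6.0002 = 9.8533


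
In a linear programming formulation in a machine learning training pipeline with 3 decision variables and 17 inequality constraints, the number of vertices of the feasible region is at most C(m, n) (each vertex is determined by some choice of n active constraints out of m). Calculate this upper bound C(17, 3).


Each vertex corresponds to some choice of n active constraints out of m, so the number of vertices is at most C(m, n) = m! / (n!(m-n)!).
m = 17, n = 3
Numerator: 17 * 16 * 15
Denominator: 3! = 6
C(17, 3) = 680


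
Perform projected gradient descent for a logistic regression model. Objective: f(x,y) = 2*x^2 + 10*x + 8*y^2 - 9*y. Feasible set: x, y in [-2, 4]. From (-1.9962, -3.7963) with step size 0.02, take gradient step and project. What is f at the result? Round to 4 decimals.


Step 1: Compute gradient at (-1.9962, -3.7963).
grad_x = 2*2*-1.9962 + 10 = 2.0152
grad_y = 2*8*-3.7963 - 9 = -69.7408
Step 2: Gradient step.
x_raw = -1.9962 - 0.02*2.0152 = -2.0365
y_raw = -3.7963 - 0.02*-69.7408 = -2.4015
Step 3: Project onto [-2, 4].
x_proj = clip(-2.0365) = -2.0
y_proj = clip(-2.4015) = -2.0
Step 4: Evaluate f.
f(-2.0, -2.0) = 38.0


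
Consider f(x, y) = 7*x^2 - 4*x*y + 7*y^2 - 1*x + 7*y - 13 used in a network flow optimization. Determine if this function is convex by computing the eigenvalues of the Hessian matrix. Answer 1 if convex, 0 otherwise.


The Hessian of f(x,y) = 7*x^2 - 4*x*y + 7*y^2 - 1*x + 7*y - 13 is:
H = [[14, -4], [-4, 14]]
Trace = 14 + 14 = 28
Determinant = 14*14 - (-4)^2 = 180
Discriminant = (28)^2 - 4*180 = 64.0
Eigenvalues: lambda_1 = 10.0, lambda_2 = 18.0
The function is convex.

1


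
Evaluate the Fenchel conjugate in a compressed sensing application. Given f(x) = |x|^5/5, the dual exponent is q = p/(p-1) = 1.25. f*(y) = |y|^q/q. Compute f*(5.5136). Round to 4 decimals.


The conjugate exponent q satisfies 1/p + 1/q = 1.
p = 5, so q = 5/(5 - 1) = 1.25
|y|^q = 5.5136^1.25 = 8.4488
f*(5.5136) = 8.4488 / 1.25 = 6.759


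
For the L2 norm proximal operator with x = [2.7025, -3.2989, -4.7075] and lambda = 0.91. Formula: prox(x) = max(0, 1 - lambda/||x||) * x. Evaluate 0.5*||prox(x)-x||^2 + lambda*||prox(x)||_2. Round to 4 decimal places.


Step 1: Compute ||x||.
||x|| = 6.3519
Step 2: Compute scaling factor.
scale = max(0, 1 - 0.91/6.3519) = 0.8567
Step 3: prox(x) = [2.3153, -2.8263, -4.0331]
||prox(x)|| = 5.4419
Step 4: Proximal objective.
0.5*||prox-x||^2 = 0.4141
lambda*||prox|| = 4.9521
Total = 5.3662


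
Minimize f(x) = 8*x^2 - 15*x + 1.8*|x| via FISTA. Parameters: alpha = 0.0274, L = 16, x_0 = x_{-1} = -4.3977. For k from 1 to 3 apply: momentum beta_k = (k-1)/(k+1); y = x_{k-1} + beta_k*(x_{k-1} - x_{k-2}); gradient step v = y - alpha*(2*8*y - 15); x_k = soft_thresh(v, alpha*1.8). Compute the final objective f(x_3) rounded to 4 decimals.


FISTA on f(x) = 8*x^2 - 15*x + 1.8*|x|
L = 16, alpha = 0.0274
Iteration 1: beta = 0.0, y = -4.3977 + 0.0*(-4.3977 + 4.3977) = -4.3977
  grad(y) = -85.3632, v = y - alpha*grad = -2.0587
  prox(v) = soft_thresh(-2.0587, 0.0493) = -2.0094
Iteration 2: beta = 0.3333, y = -2.0094 + 0.3333*(-2.0094 + 4.3977) = -1.2133
  grad(y) = -34.4134, v = y - alpha*grad = -0.2704
  prox(v) = soft_thresh(-0.2704, 0.0493) = -0.2211
Iteration 3: beta = 0.5, y = -0.2211 + 0.5*(-0.2211 + 2.0094) = 0.6731
  grad(y) = -4.2307, v = y - alpha*grad = 0.789
  prox(v) = soft_thresh(0.789, 0.0493) = 0.7397
f(x_3) = 8*0.7397^2 - 15*0.7397 + 1.8*|0.7397| = -5.3868


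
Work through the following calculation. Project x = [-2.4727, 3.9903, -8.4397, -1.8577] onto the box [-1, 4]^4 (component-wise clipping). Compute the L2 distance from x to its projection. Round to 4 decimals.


Project each component onto [-1, 4].
clip(-2.4727) = -1.0, clip(3.9903) = 3.9903, clip(-8.4397) = -1.0, clip(-1.8577) = -1.0
Projection = [-1.0, 3.9903, -1.0, -1.0]
Squared diffs: [2.1688, 0.0, 55.3491, 0.7356]
Distance = sqrt(58.2535) = 7.6324


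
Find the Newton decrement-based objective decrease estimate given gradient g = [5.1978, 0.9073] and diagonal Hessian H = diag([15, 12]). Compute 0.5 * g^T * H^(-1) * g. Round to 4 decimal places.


Step 1: H is diagonal, so H^(-1) * g = [0.3465, 0.0756].
Step 2: g^T H^(-1) g = sum_i g_i^2 / H_ii
  = (5.1978)^2/15 + (0.9073)^2/12
  = 1.8011 + 0.0686 = 1.8697
Step 3: Objective decrease = 0.5 * g^T H^(-1) g = 0.9349


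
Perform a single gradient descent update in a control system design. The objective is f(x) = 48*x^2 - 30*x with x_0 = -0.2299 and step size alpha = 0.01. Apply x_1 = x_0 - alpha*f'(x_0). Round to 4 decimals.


We compute the gradient at x_0 and apply the update.
f'(x) = 96*x - 30
f'(-0.2299) = 96*-0.2299 - 30 = -52.0704
x_1 = -0.2299 - 0.01*-52.0704 = 0.2908


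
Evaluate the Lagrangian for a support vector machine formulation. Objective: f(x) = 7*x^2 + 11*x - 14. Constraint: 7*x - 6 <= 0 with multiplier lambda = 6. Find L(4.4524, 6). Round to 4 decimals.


Step 1: Evaluate f(x).
f(4.4524) = 7*4.4524^2 + 11*4.4524 - 14 = 173.7435
Step 2: Evaluate g(x).
g(4.4524) = 7*4.4524 - 6 = 25.1668
Step 3: Compute Lagrangian.
L = 173.7435 + 6*25.1668 = 324.7443


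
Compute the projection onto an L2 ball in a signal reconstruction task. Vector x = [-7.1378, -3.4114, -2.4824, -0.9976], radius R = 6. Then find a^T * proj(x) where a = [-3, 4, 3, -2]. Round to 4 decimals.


Step 1: Compute ||x|| (intermediates to 6 decimals).
||x|| = sqrt((-7.1378)^2 + (-3.4114)^2 + (-2.4824)^2 + (-0.9976)^2) = 8.351249
Step 2: Project.
Since ||x|| > R, scale = R/||x|| = 6/8.351249 = 0.718455, proj(x) = scale * x
proj(x) = [-5.128188, -2.450937, -1.783493, -0.716731]
Step 3: Dot product.
a^T * proj(x) = -3*(-5.128188) + 4*(-2.450937) + 3*(-1.783493) - 2*(-0.716731) = 1.6638


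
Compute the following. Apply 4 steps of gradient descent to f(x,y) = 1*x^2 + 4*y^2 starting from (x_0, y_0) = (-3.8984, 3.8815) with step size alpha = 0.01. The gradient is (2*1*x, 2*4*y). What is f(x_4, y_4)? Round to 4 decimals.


Gradient descent on f(x,y) = 1*x^2 + 4*y^2.
Starting point: (-3.8984, 3.8815), alpha = 0.01
Step 1: grad_x = 2*1*-3.8984 = -7.7968, grad_y = 2*4*3.8815 = 31.052
  x_1 = -3.8984 - 0.01*-7.7968 = -3.8204
  y_1 = 3.8815 - 0.01*31.052 = 3.571
Step 2: grad_x = 2*1*-3.8204 = -7.6409, grad_y = 2*4*3.571 = 28.5678
  x_2 = -3.8204 - 0.01*-7.6409 = -3.744
  y_2 = 3.571 - 0.01*28.5678 = 3.2853
Step 3: grad_x = 2*1*-3.744 = -7.488, grad_y = 2*4*3.2853 = 26.2824
  x_3 = -3.744 - 0.01*-7.488 = -3.6691
  y_3 = 3.2853 - 0.01*26.2824 = 3.0225
Step 4: grad_x = 2*1*-3.6691 = -7.3383, grad_y = 2*4*3.0225 = 24.1798
  x_4 = -3.6691 - 0.01*-7.3383 = -3.5958
  y_4 = 3.0225 - 0.01*24.1798 = 2.7807
f(-3.5958, 2.7807) = 1*(-3.5958)^2 + 4*2.7807^2 = 43.8582


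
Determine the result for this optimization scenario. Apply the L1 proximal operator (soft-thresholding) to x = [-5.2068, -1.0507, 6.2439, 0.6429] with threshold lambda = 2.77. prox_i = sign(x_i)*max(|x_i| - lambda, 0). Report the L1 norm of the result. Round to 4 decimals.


Soft-thresholding with lambda = 2.77:
prox(-5.2068) = sign(-5.2068)*max(|-5.2068| - 2.77, 0) = -2.4368
prox(-1.0507) = sign(-1.0507)*max(|-1.0507| - 2.77, 0) = 0.0
prox(6.2439) = sign(6.2439)*max(|6.2439| - 2.77, 0) = 3.4739
prox(0.6429) = sign(0.6429)*max(|0.6429| - 2.77, 0) = 0.0
prox(x) = [-2.4368, 0.0, 3.4739, 0.0]
||prox(x)||_1 = 2.4368 + 0.0 + 3.4739 + 0.0 = 5.9107


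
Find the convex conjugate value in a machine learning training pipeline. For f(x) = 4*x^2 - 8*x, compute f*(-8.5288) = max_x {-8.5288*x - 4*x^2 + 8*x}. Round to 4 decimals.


f*(y) = sup_x {y*x - a*x^2 - b*x} = sup_x {(y-b)*x - a*x^2}
FOC: (y - b) - 2a*x = 0 => x* = (y - b)/(2a)
x* = (-8.5288 + 8)/(2*4) = -0.0661
f*(-8.5288) = (y-b)^2/(4a) = (-8.5288 + 8)^2/(4*4)
= 0.2796/16 = 0.0175


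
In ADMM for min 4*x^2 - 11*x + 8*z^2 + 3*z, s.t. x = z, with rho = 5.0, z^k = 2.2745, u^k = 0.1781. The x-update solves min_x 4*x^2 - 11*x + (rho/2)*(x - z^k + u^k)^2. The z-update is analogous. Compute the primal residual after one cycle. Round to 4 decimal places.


ADMM iteration with rho = 5.0, z^k = 2.2745, u^k = 0.1781
Step 1: x-update.
Minimize 4*x^2 - 11*x + (5.0/2)*(x - 2.2745 + 0.1781)^2
FOC: (2*4 + 5.0)*x = 11 + 5.0*(2.2745 - 0.1781)
x^{k+1} = 1.6525
Step 2: z-update.
Minimize 8*z^2 + 3*z + (5.0/2)*(1.6525 - z + 0.1781)^2
FOC: (2*8 + 5.0)*z = -3 + 5.0*(1.6525 + 0.1781)
z^{k+1} = 0.293
Step 3: u-update.
u^{k+1} = 0.1781 + 1.6525 - 0.293 = 1.5376
Step 4: Primal residual = |1.6525 - 0.293| = 1.3595


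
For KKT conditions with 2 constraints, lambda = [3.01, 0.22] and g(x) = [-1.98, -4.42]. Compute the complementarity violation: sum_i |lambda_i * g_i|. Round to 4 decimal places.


KKT complementary slackness check:
lambda_1 * g_1 = 3.01 * -1.98 = -5.9598
lambda_2 * g_2 = 0.22 * -4.42 = -0.9724
Total violation = 5.9598 + 0.9724 = 6.9322


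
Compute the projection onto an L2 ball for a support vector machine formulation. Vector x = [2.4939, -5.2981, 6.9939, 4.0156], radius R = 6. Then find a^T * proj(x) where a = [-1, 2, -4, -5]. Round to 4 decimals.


Step 1: Compute ||x|| (intermediates to 6 decimals).
||x|| = sqrt(2.4939^2 + (-5.2981)^2 + 6.9939^2 + 4.0156^2) = 9.966398
Step 2: Project.
Since ||x|| > R, scale = R/||x|| = 6/9.966398 = 0.602023, proj(x) = scale * x
proj(x) = [1.501385, -3.189578, 4.210489, 2.417484]
Step 3: Dot product.
a^T * proj(x) = -1*1.501385 + 2*(-3.189578) - 4*4.210489 - 5*2.417484 = -36.8099


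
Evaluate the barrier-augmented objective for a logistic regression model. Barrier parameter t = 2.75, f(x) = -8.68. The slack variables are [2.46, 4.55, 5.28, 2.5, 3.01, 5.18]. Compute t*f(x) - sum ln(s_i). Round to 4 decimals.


Step 1: Compute log-barrier.
ln values: [0.9002, 1.5151, 1.6639, 0.9163, 1.1019, 1.6448]
phi = -(0.9002 + 1.5151 + 1.6639 + 0.9163 + 1.1019 + 1.6448) = -7.7423
Step 2: Compute augmented objective.
t*f(x) = 2.75*-8.68 = -23.87
Total = -23.87 - 7.7423 = -31.6123


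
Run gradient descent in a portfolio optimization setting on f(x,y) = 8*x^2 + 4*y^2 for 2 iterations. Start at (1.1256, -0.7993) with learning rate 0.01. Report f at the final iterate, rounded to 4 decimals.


Gradient descent on f(x,y) = 8*x^2 + 4*y^2.
Starting point: (1.1256, -0.7993), alpha = 0.01
Step 1: grad_x = 2*8*1.1256 = 18.0096, grad_y = 2*4*-0.7993 = -6.3944
  x_1 = 1.1256 - 0.01*18.0096 = 0.9455
  y_1 = -0.7993 - 0.01*-6.3944 = -0.7354
Step 2: grad_x = 2*8*0.9455 = 15.1281, grad_y = 2*4*-0.7354 = -5.8828
  x_2 = 0.9455 - 0.01*15.1281 = 0.7942
  y_2 = -0.7354 - 0.01*-5.8828 = -0.6765
f(0.7942, -0.6765) = 8*0.7942^2 + 4*(-0.6765)^2 = 6.8771


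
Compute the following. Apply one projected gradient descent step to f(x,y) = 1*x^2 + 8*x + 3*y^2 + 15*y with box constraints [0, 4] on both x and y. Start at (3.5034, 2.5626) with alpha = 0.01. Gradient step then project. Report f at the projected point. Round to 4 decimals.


Step 1: Compute gradient at (3.5034, 2.5626).
grad_x = 2*1*3.5034 + 8 = 15.0068
grad_y = 2*3*2.5626 + 15 = 30.3756
Step 2: Gradient step.
x_raw = 3.5034 - 0.01*15.0068 = 3.3533
y_raw = 2.5626 - 0.01*30.3756 = 2.2588
Step 3: Project onto [0, 4].
x_proj = clip(3.3533) = 3.3533
y_proj = clip(2.2588) = 2.2588
Step 4: Evaluate f.
f(3.3533, 2.2588) = 87.2613


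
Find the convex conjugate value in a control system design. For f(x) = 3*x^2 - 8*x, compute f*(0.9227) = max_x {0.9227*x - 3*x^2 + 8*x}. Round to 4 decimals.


f*(y) = sup_x {y*x - a*x^2 - b*x} = sup_x {(y-b)*x - a*x^2}
FOC: (y - b) - 2a*x = 0 => x* = (y - b)/(2a)
x* = (0.9227 + 8)/(2*3) = 1.4871
f*(0.9227) = (y-b)^2/(4a) = (0.9227 + 8)^2/(4*3)
= 79.6146/12 = 6.6345


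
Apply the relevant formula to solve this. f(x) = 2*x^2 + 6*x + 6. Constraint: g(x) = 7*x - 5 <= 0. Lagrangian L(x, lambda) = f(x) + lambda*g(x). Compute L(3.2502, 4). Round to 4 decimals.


Step 1: Evaluate f(x).
f(3.2502) = 2*3.2502^2 + 6*3.2502 + 6 = 46.6288
Step 2: Evaluate g(x).
g(3.2502) = 7*3.2502 - 5 = 17.7514
Step 3: Compute Lagrangian.
L = 46.6288 + 4*17.7514 = 117.6344


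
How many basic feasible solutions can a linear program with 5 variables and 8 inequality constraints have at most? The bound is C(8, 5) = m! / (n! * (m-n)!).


Each vertex corresponds to some choice of n active constraints out of m, so the number of vertices is at most C(m, n) = m! / (n!(m-n)!).
m = 8, n = 5
Numerator: 8 * 7 * 6 * 5 * 4
Denominator: 5! = 120
C(8, 5) = 56


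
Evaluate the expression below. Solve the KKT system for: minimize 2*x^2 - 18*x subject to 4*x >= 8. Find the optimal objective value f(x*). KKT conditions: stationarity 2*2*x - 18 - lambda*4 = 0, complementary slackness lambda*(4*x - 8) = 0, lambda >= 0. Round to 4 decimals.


Step 1: Try lambda = 0 (constraint inactive).
Stationarity: 2*2*x - 18 = 0
x* = 18/(2*2) = 4.5
Check constraint: 4*4.5 = 18.0 >= 8 -- satisfied.
Step 2: Compute optimal value.
f(x*) = 2*4.5^2 - 18*4.5 = -40.5


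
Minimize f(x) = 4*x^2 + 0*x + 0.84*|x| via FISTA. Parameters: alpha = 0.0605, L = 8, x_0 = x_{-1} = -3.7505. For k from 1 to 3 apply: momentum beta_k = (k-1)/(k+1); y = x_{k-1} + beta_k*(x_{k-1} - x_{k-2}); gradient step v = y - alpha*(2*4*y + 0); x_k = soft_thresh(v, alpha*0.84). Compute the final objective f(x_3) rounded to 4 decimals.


FISTA on f(x) = 4*x^2 + 0*x + 0.84*|x|
L = 8, alpha = 0.0605
Iteration 1: beta = 0.0, y = -3.7505 + 0.0*(-3.7505 + 3.7505) = -3.7505
  grad(y) = -30.004, v = y - alpha*grad = -1.9353
  prox(v) = soft_thresh(-1.9353, 0.0508) = -1.8844
Iteration 2: beta = 0.3333, y = -1.8844 + 0.3333*(-1.8844 + 3.7505) = -1.2624
  grad(y) = -10.0993, v = y - alpha*grad = -0.6514
  prox(v) = soft_thresh(-0.6514, 0.0508) = -0.6006
Iteration 3: beta = 0.5, y = -0.6006 + 0.5*(-0.6006 + 1.8844) = 0.0413
  grad(y) = 0.3307, v = y - alpha*grad = 0.0213
  prox(v) = soft_thresh(0.0213, 0.0508) = 0.0
f(x_3) = 4*0.0^2 + 0*0.0 + 0.84*|0.0| = 0.0


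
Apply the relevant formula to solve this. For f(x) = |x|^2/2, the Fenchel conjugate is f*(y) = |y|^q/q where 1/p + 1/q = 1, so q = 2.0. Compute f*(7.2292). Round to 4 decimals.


The conjugate exponent q satisfies 1/p + 1/q = 1.
p = 2, so q = 2/(2 - 1) = 2.0
|y|^q = 7.2292^2.0 = 52.2613
f*(7.2292) = 52.2613 / 2.0 = 26.1307


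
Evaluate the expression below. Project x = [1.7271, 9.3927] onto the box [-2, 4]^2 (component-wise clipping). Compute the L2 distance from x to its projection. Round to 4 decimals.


Project each component onto [-2, 4].
clip(1.7271) = 1.7271, clip(9.3927) = 4.0
Projection = [1.7271, 4.0]
Squared diffs: [0.0, 29.0812]
Distance = sqrt(29.0812) = 5.3927


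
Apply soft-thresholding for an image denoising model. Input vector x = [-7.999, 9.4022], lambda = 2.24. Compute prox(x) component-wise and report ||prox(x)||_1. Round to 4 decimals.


Soft-thresholding with lambda = 2.24:
prox(-7.999) = sign(-7.999)*max(|-7.999| - 2.24, 0) = -5.759
prox(9.4022) = sign(9.4022)*max(|9.4022| - 2.24, 0) = 7.1622
prox(x) = [-5.759, 7.1622]
||prox(x)||_1 = 5.759 + 7.1622 = 12.9212


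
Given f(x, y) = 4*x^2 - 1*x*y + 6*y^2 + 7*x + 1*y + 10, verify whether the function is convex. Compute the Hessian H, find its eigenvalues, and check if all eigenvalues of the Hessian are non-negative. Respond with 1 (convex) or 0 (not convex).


The Hessian of f(x,y) = 4*x^2 - 1*x*y + 6*y^2 + 7*x + 1*y + 10 is:
H = [[8, -1], [-1, 12]]
Trace = 8 + 12 = 20
Determinant = 8*12 - (-1)^2 = 95
Discriminant = (20)^2 - 4*95 = 20.0
Eigenvalues: lambda_1 = 7.7639, lambda_2 = 12.2361
The function is convex.

1


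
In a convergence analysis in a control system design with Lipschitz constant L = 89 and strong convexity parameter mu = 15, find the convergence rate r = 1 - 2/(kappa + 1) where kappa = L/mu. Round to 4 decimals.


Step 1: Compute the condition number.
kappa = L/mu = 89/15 = 5.9333
Step 2: Compute the convergence rate.
r = 1 - 2/(kappa + 1) = 1 - 2*mu/(L + mu) = (L - mu)/(L + mu) = 74/104 = 0.7115


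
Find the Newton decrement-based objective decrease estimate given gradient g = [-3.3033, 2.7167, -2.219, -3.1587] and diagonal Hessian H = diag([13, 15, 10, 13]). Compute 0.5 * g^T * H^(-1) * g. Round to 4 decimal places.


Step 1: H is diagonal, so H^(-1) * g = [-0.2541, 0.1811, -0.2219, -0.243].
Step 2: g^T H^(-1) g = sum_i g_i^2 / H_ii
  = (-3.3033)^2/13 + (2.7167)^2/15 + (-2.219)^2/10 + (-3.1587)^2/13
  = 0.8394 + 0.492 + 0.4924 + 0.7675 = 2.5913
Step 3: Objective decrease = 0.5 * g^T H^(-1) g = 1.2956


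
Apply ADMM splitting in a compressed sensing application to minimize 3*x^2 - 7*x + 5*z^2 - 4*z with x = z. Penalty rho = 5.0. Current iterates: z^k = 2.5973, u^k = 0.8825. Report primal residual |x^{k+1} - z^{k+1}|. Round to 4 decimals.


ADMM iteration with rho = 5.0, z^k = 2.5973, u^k = 0.8825
Step 1: x-update.
Minimize 3*x^2 - 7*x + (5.0/2)*(x - 2.5973 + 0.8825)^2
FOC: (2*3 + 5.0)*x = 7 + 5.0*(2.5973 - 0.8825)
x^{k+1} = 1.4158
Step 2: z-update.
Minimize 5*z^2 - 4*z + (5.0/2)*(1.4158 - z + 0.8825)^2
FOC: (2*5 + 5.0)*z = 4 + 5.0*(1.4158 + 0.8825)
z^{k+1} = 1.0328
Step 3: u-update.
u^{k+1} = 0.8825 + 1.4158 - 1.0328 = 1.2655
Step 4: Primal residual = |1.4158 - 1.0328| = 0.383


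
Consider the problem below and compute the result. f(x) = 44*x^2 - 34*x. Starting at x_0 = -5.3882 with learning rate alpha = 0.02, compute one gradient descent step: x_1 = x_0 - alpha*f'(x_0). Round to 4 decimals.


We compute the gradient at x_0 and apply the update.
f'(x) = 88*x - 34
f'(-5.3882) = 88*-5.3882 - 34 = -508.1616
x_1 = -5.3882 - 0.02*-508.1616 = 4.775


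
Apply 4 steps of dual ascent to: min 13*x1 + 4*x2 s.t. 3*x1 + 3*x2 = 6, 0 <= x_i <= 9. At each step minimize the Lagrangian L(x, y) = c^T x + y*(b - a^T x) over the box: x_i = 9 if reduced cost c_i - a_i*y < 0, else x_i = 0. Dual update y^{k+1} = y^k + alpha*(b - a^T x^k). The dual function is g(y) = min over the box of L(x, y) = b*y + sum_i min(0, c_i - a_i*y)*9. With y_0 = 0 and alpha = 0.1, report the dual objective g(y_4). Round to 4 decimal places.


Dual ascent for LP: min 13*x1 + 4*x2, 3*x1 + 3*x2 = 6, 0 <= x_i <= 9
Step 1: y^k = 0.0, reduced costs: (13.0, 4.0)
  x^k = (0.0, 0.0), subgradient = b - a^T x = 6.0
  y^{k+1} = 0.0 + 0.1*6.0 = 0.6
Step 2: y^k = 0.6, reduced costs: (11.2, 2.2)
  x^k = (0.0, 0.0), subgradient = b - a^T x = 6.0
  y^{k+1} = 0.6 + 0.1*6.0 = 1.2
Step 3: y^k = 1.2, reduced costs: (9.4, 0.4)
  x^k = (0.0, 0.0), subgradient = b - a^T x = 6.0
  y^{k+1} = 1.2 + 0.1*6.0 = 1.8
Step 4: y^k = 1.8, reduced costs: (7.6, -1.4)
  x^k = (0.0, 9.0), subgradient = b - a^T x = -21.0
  y^{k+1} = 1.8 + 0.1*-21.0 = -0.3
Dual objective at y_4 = -0.3: reduced costs (13.9, 4.9), box minimizer x = (0.0, 0.0)
g(y_4) = b*y + (c1 - a1*y)*x1 + (c2 - a2*y)*x2 = 6*(-0.3) + 13.9*0.0 + 4.9*0.0 = -1.8 + 0.0 + 0.0 = -1.8


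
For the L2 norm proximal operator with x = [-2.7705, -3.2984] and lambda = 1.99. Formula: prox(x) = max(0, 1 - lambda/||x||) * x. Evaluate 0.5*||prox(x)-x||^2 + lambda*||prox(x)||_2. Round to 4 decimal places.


Step 1: Compute ||x||.
||x|| = 4.3076
Step 2: Compute scaling factor.
scale = max(0, 1 - 1.99/4.3076) = 0.538
Step 3: prox(x) = [-1.4906, -1.7746]
||prox(x)|| = 2.3176
Step 4: Proximal objective.
0.5*||prox-x||^2 = 1.9801
lambda*||prox|| = 4.612
Total = 6.592


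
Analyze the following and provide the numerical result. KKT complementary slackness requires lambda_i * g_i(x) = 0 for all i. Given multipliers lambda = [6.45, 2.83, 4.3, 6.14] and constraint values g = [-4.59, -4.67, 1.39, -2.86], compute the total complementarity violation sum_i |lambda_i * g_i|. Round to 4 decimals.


KKT complementary slackness check:
lambda_1 * g_1 = 6.45 * -4.59 = -29.6055
lambda_2 * g_2 = 2.83 * -4.67 = -13.2161
lambda_3 * g_3 = 4.3 * 1.39 = 5.977
lambda_4 * g_4 = 6.14 * -2.86 = -17.5604
Total violation = 29.6055 + 13.2161 + 5.977 + 17.5604 = 66.359


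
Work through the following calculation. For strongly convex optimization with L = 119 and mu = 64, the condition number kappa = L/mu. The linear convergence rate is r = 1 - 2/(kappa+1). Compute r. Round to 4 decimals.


Step 1: Compute the condition number.
kappa = L/mu = 119/64 = 1.8594
Step 2: Compute the convergence rate.
r = 1 - 2/(kappa + 1) = 1 - 2*mu/(L + mu) = (L - mu)/(L + mu) = 55/183 = 0.3005


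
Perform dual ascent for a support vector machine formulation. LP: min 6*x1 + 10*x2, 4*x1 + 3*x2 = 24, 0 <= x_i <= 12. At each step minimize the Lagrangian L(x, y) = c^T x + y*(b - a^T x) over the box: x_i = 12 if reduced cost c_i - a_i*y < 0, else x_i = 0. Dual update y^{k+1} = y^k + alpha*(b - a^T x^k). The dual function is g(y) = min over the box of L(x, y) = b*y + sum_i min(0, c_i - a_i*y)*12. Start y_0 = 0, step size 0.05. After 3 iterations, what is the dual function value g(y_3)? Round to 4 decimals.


Dual ascent for LP: min 6*x1 + 10*x2, 4*x1 + 3*x2 = 24, 0 <= x_i <= 12
Step 1: y^k = 0.0, reduced costs: (6.0, 10.0)
  x^k = (0.0, 0.0), subgradient = b - a^T x = 24.0
  y^{k+1} = 0.0 + 0.05*24.0 = 1.2
Step 2: y^k = 1.2, reduced costs: (1.2, 6.4)
  x^k = (0.0, 0.0), subgradient = b - a^T x = 24.0
  y^{k+1} = 1.2 + 0.05*24.0 = 2.4
Step 3: y^k = 2.4, reduced costs: (-3.6, 2.8)
  x^k = (12.0, 0.0), subgradient = b - a^T x = -24.0
  y^{k+1} = 2.4 + 0.05*-24.0 = 1.2
Dual objective at y_3 = 1.2: reduced costs (1.2, 6.4), box minimizer x = (0.0, 0.0)
g(y_3) = b*y + (c1 - a1*y)*x1 + (c2 - a2*y)*x2 = 24*1.2 + 1.2*0.0 + 6.4*0.0 = 28.8 + 0.0 + 0.0 = 28.8


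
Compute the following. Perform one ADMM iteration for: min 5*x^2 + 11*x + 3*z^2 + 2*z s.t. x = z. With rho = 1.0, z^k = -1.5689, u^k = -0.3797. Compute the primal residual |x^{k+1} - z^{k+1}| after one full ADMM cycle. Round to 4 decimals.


ADMM iteration with rho = 1.0, z^k = -1.5689, u^k = -0.3797
Step 1: x-update.
Minimize 5*x^2 + 11*x + (1.0/2)*(x + 1.5689 - 0.3797)^2
FOC: (2*5 + 1.0)*x = -11 + 1.0*(-1.5689 + 0.3797)
x^{k+1} = -1.1081
Step 2: z-update.
Minimize 3*z^2 + 2*z + (1.0/2)*(-1.1081 - z - 0.3797)^2
FOC: (2*3 + 1.0)*z = -2 + 1.0*(-1.1081 - 0.3797)
z^{k+1} = -0.4983
Step 3: u-update.
u^{k+1} = -0.3797 - 1.1081 + 0.4983 = -0.9896
Step 4: Primal residual = |-1.1081 + 0.4983| = 0.6099


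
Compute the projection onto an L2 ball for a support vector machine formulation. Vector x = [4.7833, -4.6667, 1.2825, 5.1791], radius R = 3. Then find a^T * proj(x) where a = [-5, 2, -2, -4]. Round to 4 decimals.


Step 1: Compute ||x|| (intermediates to 6 decimals).
||x|| = sqrt(4.7833^2 + (-4.6667)^2 + 1.2825^2 + 5.1791^2) = 8.55137
Step 2: Project.
Since ||x|| > R, scale = R/||x|| = 3/8.55137 = 0.350821, proj(x) = scale * x
proj(x) = [1.678082, -1.637176, 0.449928, 1.816937]
Step 3: Dot product.
a^T * proj(x) = -5*1.678082 + 2*(-1.637176) - 2*0.449928 - 4*1.816937 = -19.8324


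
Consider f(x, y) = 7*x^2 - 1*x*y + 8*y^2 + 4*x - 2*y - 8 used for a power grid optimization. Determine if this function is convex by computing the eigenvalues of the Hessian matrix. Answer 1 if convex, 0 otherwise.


The Hessian of f(x,y) = 7*x^2 - 1*x*y + 8*y^2 + 4*x - 2*y - 8 is:
H = [[14, -1], [-1, 16]]
Trace = 14 + 16 = 30
Determinant = 14*16 - (-1)^2 = 223
Discriminant = (30)^2 - 4*223 = 8.0
Eigenvalues: lambda_1 = 13.5858, lambda_2 = 16.4142
The function is convex.

1


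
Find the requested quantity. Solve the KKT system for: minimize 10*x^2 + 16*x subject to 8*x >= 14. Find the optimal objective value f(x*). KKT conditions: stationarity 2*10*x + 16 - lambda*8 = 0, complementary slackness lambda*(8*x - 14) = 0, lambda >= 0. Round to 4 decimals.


Step 1: Try lambda = 0 (constraint inactive).
x_unc = -16/(2*10) = -0.8
Check: 8*-0.8 = -6.4 < 14 -- violated!
Step 2: Constraint must be active: 8*x = 14
x* = 14/8 = 1.75
lambda = (2*10*1.75 + 16)/8 = 6.375
Step 3: Compute optimal value.
f(x*) = 10*1.75^2 + 16*1.75 = 58.625


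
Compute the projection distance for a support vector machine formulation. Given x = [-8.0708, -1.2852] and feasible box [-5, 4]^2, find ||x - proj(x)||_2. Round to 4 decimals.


Project each component onto [-5, 4].
clip(-8.0708) = -5.0, clip(-1.2852) = -1.2852
Projection = [-5.0, -1.2852]
Squared diffs: [9.4298, 0.0]
Distance = sqrt(9.4298) = 3.0708


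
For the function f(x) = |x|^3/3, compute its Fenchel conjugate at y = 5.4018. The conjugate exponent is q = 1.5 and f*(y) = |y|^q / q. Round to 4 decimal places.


The conjugate exponent q satisfies 1/p + 1/q = 1.
p = 3, so q = 3/(3 - 1) = 1.5
|y|^q = 5.4018^1.5 = 12.5547
f*(5.4018) = 12.5547 / 1.5 = 8.3698


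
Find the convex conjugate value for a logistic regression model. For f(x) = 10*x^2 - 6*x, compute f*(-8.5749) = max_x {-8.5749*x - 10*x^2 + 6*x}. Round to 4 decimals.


f*(y) = sup_x {y*x - a*x^2 - b*x} = sup_x {(y-b)*x - a*x^2}
FOC: (y - b) - 2a*x = 0 => x* = (y - b)/(2a)
x* = (-8.5749 + 6)/(2*10) = -0.1287
f*(-8.5749) = (y-b)^2/(4a) = (-8.5749 + 6)^2/(4*10)
= 6.6301/40 = 0.1658


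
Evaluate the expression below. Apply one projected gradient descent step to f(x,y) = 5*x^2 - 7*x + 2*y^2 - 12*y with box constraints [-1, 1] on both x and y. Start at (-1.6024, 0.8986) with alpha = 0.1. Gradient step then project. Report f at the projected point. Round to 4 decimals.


Step 1: Compute gradient at (-1.6024, 0.8986).
grad_x = 2*5*-1.6024 - 7 = -23.024
grad_y = 2*2*0.8986 - 12 = -8.4056
Step 2: Gradient step.
x_raw = -1.6024 - 0.1*-23.024 = 0.7
y_raw = 0.8986 - 0.1*-8.4056 = 1.7392
Step 3: Project onto [-1, 1].
x_proj = clip(0.7) = 0.7
y_proj = clip(1.7392) = 1.0
Step 4: Evaluate f.
f(0.7, 1.0) = -12.45


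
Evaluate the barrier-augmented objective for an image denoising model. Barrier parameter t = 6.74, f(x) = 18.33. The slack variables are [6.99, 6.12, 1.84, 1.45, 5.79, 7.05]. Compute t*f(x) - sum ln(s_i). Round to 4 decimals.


Step 1: Compute log-barrier.
ln values: [1.9445, 1.8116, 0.6098, 0.3716, 1.7561, 1.953]
phi = -(1.9445 + 1.8116 + 0.6098 + 0.3716 + 1.7561 + 1.953) = -8.4465
Step 2: Compute augmented objective.
t*f(x) = 6.74*18.33 = 123.5442
Total = 123.5442 - 8.4465 = 115.0977


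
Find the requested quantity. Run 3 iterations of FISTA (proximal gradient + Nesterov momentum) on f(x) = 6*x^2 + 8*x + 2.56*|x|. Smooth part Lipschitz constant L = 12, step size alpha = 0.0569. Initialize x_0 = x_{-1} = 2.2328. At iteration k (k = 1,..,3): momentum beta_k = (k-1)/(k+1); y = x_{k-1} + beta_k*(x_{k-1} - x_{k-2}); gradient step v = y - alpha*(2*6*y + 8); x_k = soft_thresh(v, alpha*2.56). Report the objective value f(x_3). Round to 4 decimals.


FISTA on f(x) = 6*x^2 + 8*x + 2.56*|x|
L = 12, alpha = 0.0569
Iteration 1: beta = 0.0, y = 2.2328 + 0.0*(2.2328 - 2.2328) = 2.2328
  grad(y) = 34.7936, v = y - alpha*grad = 0.253
  prox(v) = soft_thresh(0.253, 0.1457) = 0.1074
Iteration 2: beta = 0.3333, y = 0.1074 + 0.3333*(0.1074 - 2.2328) = -0.6011
  grad(y) = 0.7869, v = y - alpha*grad = -0.6459
  prox(v) = soft_thresh(-0.6459, 0.1457) = -0.5002
Iteration 3: beta = 0.5, y = -0.5002 + 0.5*(-0.5002 - 0.1074) = -0.804
  grad(y) = -1.6479, v = y - alpha*grad = -0.7102
  prox(v) = soft_thresh(-0.7102, 0.1457) = -0.5646
f(x_3) = 6*(-0.5646)^2 + 8*(-0.5646) + 2.56*|-0.5646| = -1.1588


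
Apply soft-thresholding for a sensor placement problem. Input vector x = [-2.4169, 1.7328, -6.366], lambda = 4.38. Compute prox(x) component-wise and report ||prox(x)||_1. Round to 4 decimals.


Soft-thresholding with lambda = 4.38:
prox(-2.4169) = sign(-2.4169)*max(|-2.4169| - 4.38, 0) = 0.0
prox(1.7328) = sign(1.7328)*max(|1.7328| - 4.38, 0) = 0.0
prox(-6.366) = sign(-6.366)*max(|-6.366| - 4.38, 0) = -1.986
prox(x) = [0.0, 0.0, -1.986]
||prox(x)||_1 = 0.0 + 0.0 + 1.986 = 1.986


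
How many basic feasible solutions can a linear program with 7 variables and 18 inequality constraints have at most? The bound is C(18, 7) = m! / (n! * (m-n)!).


Each vertex corresponds to some choice of n active constraints out of m, so the number of vertices is at most C(m, n) = m! / (n!(m-n)!).
m = 18, n = 7
Numerator: 18 * 17 * 16 * 15 * 14 * 13 * 12
Denominator: 7! = 5040
C(18, 7) = 31824


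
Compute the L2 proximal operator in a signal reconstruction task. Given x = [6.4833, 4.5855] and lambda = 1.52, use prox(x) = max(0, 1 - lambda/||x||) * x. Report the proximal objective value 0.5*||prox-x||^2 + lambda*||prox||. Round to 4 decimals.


Step 1: Compute ||x||.
||x|| = 7.941
Step 2: Compute scaling factor.
scale = max(0, 1 - 1.52/7.941) = 0.8086
Step 3: prox(x) = [5.2423, 3.7078]
||prox(x)|| = 6.421
Step 4: Proximal objective.
0.5*||prox-x||^2 = 1.1552
lambda*||prox|| = 9.7599
Total = 10.9152


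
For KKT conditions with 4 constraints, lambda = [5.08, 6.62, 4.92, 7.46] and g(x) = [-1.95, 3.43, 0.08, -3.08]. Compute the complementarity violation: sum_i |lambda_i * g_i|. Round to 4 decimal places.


KKT complementary slackness check:
lambda_1 * g_1 = 5.08 * -1.95 = -9.906
lambda_2 * g_2 = 6.62 * 3.43 = 22.7066
lambda_3 * g_3 = 4.92 * 0.08 = 0.3936
lambda_4 * g_4 = 7.46 * -3.08 = -22.9768
Total violation = 9.906 + 22.7066 + 0.3936 + 22.9768 = 55.983


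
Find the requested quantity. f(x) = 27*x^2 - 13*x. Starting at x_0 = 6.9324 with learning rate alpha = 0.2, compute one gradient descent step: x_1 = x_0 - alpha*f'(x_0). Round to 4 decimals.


We compute the gradient at x_0 and apply the update.
f'(x) = 54*x - 13
f'(6.9324) = 54*6.9324 - 13 = 361.3496
x_1 = 6.9324 - 0.2*361.3496 = -65.3375


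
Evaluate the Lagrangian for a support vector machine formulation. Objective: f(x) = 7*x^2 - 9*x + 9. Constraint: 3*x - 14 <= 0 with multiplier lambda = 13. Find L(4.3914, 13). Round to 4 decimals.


Step 1: Evaluate f(x).
f(4.3914) = 7*4.3914^2 - 9*4.3914 + 9 = 104.4682
Step 2: Evaluate g(x).
g(4.3914) = 3*4.3914 - 14 = -0.8258
Step 3: Compute Lagrangian.
L = 104.4682 + 13*-0.8258 = 93.7328


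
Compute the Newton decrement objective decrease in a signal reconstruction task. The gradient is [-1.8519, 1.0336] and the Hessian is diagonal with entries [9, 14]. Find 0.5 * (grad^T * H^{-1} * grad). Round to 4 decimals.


Step 1: H is diagonal, so H^(-1) * g = [-0.2058, 0.0738].
Step 2: g^T H^(-1) g = sum_i g_i^2 / H_ii
  = (-1.8519)^2/9 + (1.0336)^2/14
  = 0.3811 + 0.0763 = 0.4574
Step 3: Objective decrease = 0.5 * g^T H^(-1) g = 0.2287


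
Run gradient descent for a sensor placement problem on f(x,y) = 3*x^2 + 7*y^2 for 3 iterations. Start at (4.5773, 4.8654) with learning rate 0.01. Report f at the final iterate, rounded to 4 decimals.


Gradient descent on f(x,y) = 3*x^2 + 7*y^2.
Starting point: (4.5773, 4.8654), alpha = 0.01
Step 1: grad_x = 2*3*4.5773 = 27.4638, grad_y = 2*7*4.8654 = 68.1156
  x_1 = 4.5773 - 0.01*27.4638 = 4.3027
  y_1 = 4.8654 - 0.01*68.1156 = 4.1842
Step 2: grad_x = 2*3*4.3027 = 25.816, grad_y = 2*7*4.1842 = 58.5794
  x_2 = 4.3027 - 0.01*25.816 = 4.0445
  y_2 = 4.1842 - 0.01*58.5794 = 3.5984
Step 3: grad_x = 2*3*4.0445 = 24.267, grad_y = 2*7*3.5984 = 50.3783
  x_3 = 4.0445 - 0.01*24.267 = 3.8018
  y_3 = 3.5984 - 0.01*50.3783 = 3.0947
f(3.8018, 3.0947) = 3*3.8018^2 + 7*3.0947^2 = 110.4005


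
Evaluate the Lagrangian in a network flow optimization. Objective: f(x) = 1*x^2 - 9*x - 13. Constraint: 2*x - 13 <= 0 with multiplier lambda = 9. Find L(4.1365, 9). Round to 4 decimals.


Step 1: Evaluate f(x).
f(4.1365) = 1*4.1365^2 - 9*4.1365 - 13 = -33.1179
Step 2: Evaluate g(x).
g(4.1365) = 2*4.1365 - 13 = -4.727
Step 3: Compute Lagrangian.
L = -33.1179 + 9*-4.727 = -75.6609


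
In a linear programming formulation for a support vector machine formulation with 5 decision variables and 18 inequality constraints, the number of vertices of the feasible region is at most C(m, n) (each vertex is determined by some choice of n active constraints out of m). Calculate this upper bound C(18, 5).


Each vertex corresponds to some choice of n active constraints out of m, so the number of vertices is at most C(m, n) = m! / (n!(m-n)!).
m = 18, n = 5
Numerator: 18 * 17 * 16 * 15 * 14
Denominator: 5! = 120
C(18, 5) = 8568


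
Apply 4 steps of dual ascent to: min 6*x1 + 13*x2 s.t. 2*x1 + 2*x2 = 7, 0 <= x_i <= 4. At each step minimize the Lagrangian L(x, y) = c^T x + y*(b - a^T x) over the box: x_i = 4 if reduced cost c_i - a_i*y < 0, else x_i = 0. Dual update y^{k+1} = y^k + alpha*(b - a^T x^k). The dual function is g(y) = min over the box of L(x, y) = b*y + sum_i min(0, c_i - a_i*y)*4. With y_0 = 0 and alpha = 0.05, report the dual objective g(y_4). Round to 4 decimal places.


Dual ascent for LP: min 6*x1 + 13*x2, 2*x1 + 2*x2 = 7, 0 <= x_i <= 4
Step 1: y^k = 0.0, reduced costs: (6.0, 13.0)
  x^k = (0.0, 0.0), subgradient = b - a^T x = 7.0
  y^{k+1} = 0.0 + 0.05*7.0 = 0.35
Step 2: y^k = 0.35, reduced costs: (5.3, 12.3)
  x^k = (0.0, 0.0), subgradient = b - a^T x = 7.0
  y^{k+1} = 0.35 + 0.05*7.0 = 0.7
Step 3: y^k = 0.7, reduced costs: (4.6, 11.6)
  x^k = (0.0, 0.0), subgradient = b - a^T x = 7.0
  y^{k+1} = 0.7 + 0.05*7.0 = 1.05
Step 4: y^k = 1.05, reduced costs: (3.9, 10.9)
  x^k = (0.0, 0.0), subgradient = b - a^T x = 7.0
  y^{k+1} = 1.05 + 0.05*7.0 = 1.4
Dual objective at y_4 = 1.4: reduced costs (3.2, 10.2), box minimizer x = (0.0, 0.0)
g(y_4) = b*y + (c1 - a1*y)*x1 + (c2 - a2*y)*x2 = 7*1.4 + 3.2*0.0 + 10.2*0.0 = 9.8 + 0.0 + 0.0 = 9.8


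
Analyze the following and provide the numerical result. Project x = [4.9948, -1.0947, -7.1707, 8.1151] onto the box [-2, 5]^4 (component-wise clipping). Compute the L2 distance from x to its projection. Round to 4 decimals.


Project each component onto [-2, 5].
clip(4.9948) = 4.9948, clip(-1.0947) = -1.0947, clip(-7.1707) = -2.0, clip(8.1151) = 5.0
Projection = [4.9948, -1.0947, -2.0, 5.0]
Squared diffs: [0.0, 0.0, 26.7361, 9.7038]
Distance = sqrt(36.4399) = 6.0366


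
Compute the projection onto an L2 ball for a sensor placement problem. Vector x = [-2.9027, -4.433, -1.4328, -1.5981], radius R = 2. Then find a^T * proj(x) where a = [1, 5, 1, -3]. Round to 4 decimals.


Step 1: Compute ||x|| (intermediates to 6 decimals).
||x|| = sqrt((-2.9027)^2 + (-4.433)^2 + (-1.4328)^2 + (-1.5981)^2) = 5.716992
Step 2: Project.
Since ||x|| > R, scale = R/||x|| = 2/5.716992 = 0.349834, proj(x) = scale * x
proj(x) = [-1.015463, -1.550814, -0.501242, -0.55907]
Step 3: Dot product.
a^T * proj(x) = 1*(-1.015463) + 5*(-1.550814) + 1*(-0.501242) - 3*(-0.55907) = -7.5936


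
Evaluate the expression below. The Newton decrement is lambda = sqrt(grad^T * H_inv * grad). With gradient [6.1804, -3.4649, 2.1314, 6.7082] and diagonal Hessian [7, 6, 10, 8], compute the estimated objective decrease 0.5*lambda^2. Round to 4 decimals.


Step 1: H is diagonal, so H^(-1) * g = [0.8829, -0.5775, 0.2131, 0.8385].
Step 2: g^T H^(-1) g = sum_i g_i^2 / H_ii
  = (6.1804)^2/7 + (-3.4649)^2/6 + (2.1314)^2/10 + (6.7082)^2/8
  = 5.4568 + 2.0009 + 0.4543 + 5.625 = 13.537
Step 3: Objective decrease = 0.5 * g^T H^(-1) g = 6.7685


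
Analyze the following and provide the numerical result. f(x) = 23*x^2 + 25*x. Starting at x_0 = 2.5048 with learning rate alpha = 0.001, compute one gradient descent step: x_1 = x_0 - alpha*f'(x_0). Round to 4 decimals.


We compute the gradient at x_0 and apply the update.
f'(x) = 46*x + 25
f'(2.5048) = 46*2.5048 + 25 = 140.2208
x_1 = 2.5048 - 0.001*140.2208 = 2.3646


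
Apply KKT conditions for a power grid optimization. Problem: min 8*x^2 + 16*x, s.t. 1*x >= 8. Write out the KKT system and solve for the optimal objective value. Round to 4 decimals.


Step 1: Try lambda = 0 (constraint inactive).
x_unc = -16/(2*8) = -1.0
Check: 1*-1.0 = -1.0 < 8 -- violated!
Step 2: Constraint must be active: 1*x = 8
x* = 8/1 = 8.0
lambda = (2*8*8.0 + 16)/1 = 144.0
Step 3: Compute optimal value.
f(x*) = 8*8.0^2 + 16*8.0 = 640.0


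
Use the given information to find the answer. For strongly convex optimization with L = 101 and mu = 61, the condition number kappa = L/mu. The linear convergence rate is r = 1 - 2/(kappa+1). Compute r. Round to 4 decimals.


Step 1: Compute the condition number.
kappa = L/mu = 101/61 = 1.6557
Step 2: Compute the convergence rate.
r = 1 - 2/(kappa + 1) = 1 - 2*mu/(L + mu) = (L - mu)/(L + mu) = 40/162 = 0.2469


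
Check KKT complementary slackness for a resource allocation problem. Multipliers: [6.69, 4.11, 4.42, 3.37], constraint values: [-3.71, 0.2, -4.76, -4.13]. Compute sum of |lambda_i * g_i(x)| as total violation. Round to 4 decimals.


KKT complementary slackness check:
lambda_1 * g_1 = 6.69 * -3.71 = -24.8199
lambda_2 * g_2 = 4.11 * 0.2 = 0.822
lambda_3 * g_3 = 4.42 * -4.76 = -21.0392
lambda_4 * g_4 = 3.37 * -4.13 = -13.9181
Total violation = 24.8199 + 0.822 + 21.0392 + 13.9181 = 60.5992
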